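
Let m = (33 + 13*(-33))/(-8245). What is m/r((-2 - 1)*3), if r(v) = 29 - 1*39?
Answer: -198/41225 ≈ -0.0048029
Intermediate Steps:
r(v) = -10 (r(v) = 29 - 39 = -10)
m = 396/8245 (m = (33 - 429)*(-1/8245) = -396*(-1/8245) = 396/8245 ≈ 0.048029)
m/r((-2 - 1)*3) = (396/8245)/(-10) = (396/8245)*(-1/10) = -198/41225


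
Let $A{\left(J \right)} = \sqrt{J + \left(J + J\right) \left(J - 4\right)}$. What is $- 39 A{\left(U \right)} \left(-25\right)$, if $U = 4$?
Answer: $1950$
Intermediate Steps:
$A{\left(J \right)} = \sqrt{J + 2 J \left(-4 + J\right)}$
$- 39 A{\left(U \right)} \left(-25\right) = - 39 \sqrt{4 \left(-7 + 2 \cdot 4\right)} \left(-25\right) = - 39 \sqrt{4 \left(-7 + 8\right)} \left(-25\right) = - 39 \sqrt{4 \cdot 1} \left(-25\right) = - 39 \sqrt{4} \left(-25\right) = \left(-39\right) 2 \left(-25\right) = \left(-78\right) \left(-25\right) = 1950$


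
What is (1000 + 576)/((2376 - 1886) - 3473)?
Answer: -1576/2983 ≈ -0.52833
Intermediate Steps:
(1000 + 576)/((2376 - 1886) - 3473) = 1576/(490 - 3473) = 1576/(-2983) = 1576*(-1/2983) = -1576/2983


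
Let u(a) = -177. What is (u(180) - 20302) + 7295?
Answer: -13184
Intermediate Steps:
(u(180) - 20302) + 7295 = (-177 - 20302) + 7295 = -20479 + 7295 = -13184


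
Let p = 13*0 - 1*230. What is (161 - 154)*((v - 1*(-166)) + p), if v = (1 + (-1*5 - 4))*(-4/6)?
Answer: -1232/3 ≈ -410.67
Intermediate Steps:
v = 16/3 (v = (1 + (-5 - 4))*(-4*⅙) = (1 - 9)*(-⅔) = -8*(-⅔) = 16/3 ≈ 5.3333)
p = -230 (p = 0 - 230 = -230)
(161 - 154)*((v - 1*(-166)) + p) = (161 - 154)*((16/3 - 1*(-166)) - 230) = 7*((16/3 + 166) - 230) = 7*(514/3 - 230) = 7*(-176/3) = -1232/3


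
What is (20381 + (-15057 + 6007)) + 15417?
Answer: 26748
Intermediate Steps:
(20381 + (-15057 + 6007)) + 15417 = (20381 - 9050) + 15417 = 11331 + 15417 = 26748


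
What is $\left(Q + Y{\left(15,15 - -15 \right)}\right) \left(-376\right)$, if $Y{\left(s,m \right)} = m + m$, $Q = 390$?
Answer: $-169200$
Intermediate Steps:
$Y{\left(s,m \right)} = 2 m$
$\left(Q + Y{\left(15,15 - -15 \right)}\right) \left(-376\right) = \left(390 + 2 \left(15 - -15\right)\right) \left(-376\right) = \left(390 + 2 \left(15 + 15\right)\right) \left(-376\right) = \left(390 + 2 \cdot 30\right) \left(-376\right) = \left(390 + 60\right) \left(-376\right) = 450 \left(-376\right) = -169200$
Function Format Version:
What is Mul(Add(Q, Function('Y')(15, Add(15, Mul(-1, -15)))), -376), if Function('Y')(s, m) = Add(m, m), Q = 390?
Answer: -169200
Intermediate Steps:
Function('Y')(s, m) = Mul(2, m)
Mul(Add(Q, Function('Y')(15, Add(15, Mul(-1, -15)))), -376) = Mul(Add(390, Mul(2, Add(15, Mul(-1, -15)))), -376) = Mul(Add(390, Mul(2, Add(15, 15))), -376) = Mul(Add(390, Mul(2, 30)), -376) = Mul(Add(390, 60), -376) = Mul(450, -376) = -169200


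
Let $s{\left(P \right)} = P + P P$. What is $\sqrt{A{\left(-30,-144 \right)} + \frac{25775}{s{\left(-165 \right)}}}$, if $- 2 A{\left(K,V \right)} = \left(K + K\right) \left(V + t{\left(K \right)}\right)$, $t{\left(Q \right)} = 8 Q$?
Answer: $\frac{i \sqrt{84347488005}}{2706} \approx 107.33 i$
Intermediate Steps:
$A{\left(K,V \right)} = - K \left(V + 8 K\right)$ ($A{\left(K,V \right)} = - \frac{\left(K + K\right) \left(V + 8 K\right)}{2} = - \frac{2 K \left(V + 8 K\right)}{2} = - K \left(V + 8 K\right)$)
$s{\left(P \right)} = P + P^{2}$
$\sqrt{A{\left(-30,-144 \right)} + \frac{25775}{s{\left(-165 \right)}}} = \sqrt{\left(-1\right) \left(-30\right) \left(-144 + 8 \left(-30\right)\right) + \frac{25775}{\left(-165\right) \left(1 - 165\right)}} = \sqrt{\left(-1\right) \left(-30\right) \left(-144 - 240\right) + \frac{25775}{\left(-165\right) \left(-164\right)}} = \sqrt{\left(-1\right) \left(-30\right) \left(-384\right) + \frac{25775}{27060}} = \sqrt{-11520 + 25775 \cdot \frac{1}{27060}} = \sqrt{-11520 + \frac{5155}{5412}} = \sqrt{- \frac{62341085}{5412}} = \frac{i \sqrt{84347488005}}{2706}$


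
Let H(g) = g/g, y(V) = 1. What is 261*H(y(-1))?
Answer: 261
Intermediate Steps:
H(g) = 1
261*H(y(-1)) = 261*1 = 261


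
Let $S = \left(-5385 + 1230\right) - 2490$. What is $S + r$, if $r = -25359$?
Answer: $-32004$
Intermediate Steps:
$S = -6645$ ($S = -4155 - 2490 = -6645$)
$S + r = -6645 - 25359 = -32004$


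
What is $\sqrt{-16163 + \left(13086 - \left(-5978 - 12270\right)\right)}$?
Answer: $\sqrt{15171} \approx 123.17$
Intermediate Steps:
$\sqrt{-16163 + \left(13086 - \left(-5978 - 12270\right)\right)} = \sqrt{-16163 + \left(13086 - -18248\right)} = \sqrt{-16163 + \left(13086 + 18248\right)} = \sqrt{-16163 + 31334} = \sqrt{15171}$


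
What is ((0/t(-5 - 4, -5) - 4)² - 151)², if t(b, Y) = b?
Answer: 18225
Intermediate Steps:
((0/t(-5 - 4, -5) - 4)² - 151)² = ((0/(-5 - 4) - 4)² - 151)² = ((0/(-9) - 4)² - 151)² = ((0*(-⅑) - 4)² - 151)² = ((0 - 4)² - 151)² = ((-4)² - 151)² = (16 - 151)² = (-135)² = 18225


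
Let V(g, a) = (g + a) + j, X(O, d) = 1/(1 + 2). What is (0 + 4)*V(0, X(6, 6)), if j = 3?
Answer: 40/3 ≈ 13.333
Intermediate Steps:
X(O, d) = 1/3
V(g, a) = 3 + a + g (V(g, a) = (g + a) + 3 = (a + g) + 3 = 3 + a + g)
(0 + 4)*V(0, X(6, 6)) = (0 + 4)*(3 + 1/3 + 0) = 4*(10/3) = 40/3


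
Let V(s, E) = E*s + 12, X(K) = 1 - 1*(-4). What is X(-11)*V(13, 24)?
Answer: 1620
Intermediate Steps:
X(K) = 5 (X(K) = 1 + 4 = 5)
V(s, E) = 12 + E*s
X(-11)*V(13, 24) = 5*(12 + 24*13) = 5*(12 + 312) = 5*324 = 1620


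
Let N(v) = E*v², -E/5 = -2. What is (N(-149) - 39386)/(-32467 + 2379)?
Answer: -22828/3761 ≈ -6.0697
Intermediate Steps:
E = 10 (E = -5*(-2) = 10)
N(v) = 10*v²
(N(-149) - 39386)/(-32467 + 2379) = (10*(-149)² - 39386)/(-32467 + 2379) = (10*22201 - 39386)/(-30088) = (222010 - 39386)*(-1/30088) = 182624*(-1/30088) = -22828/3761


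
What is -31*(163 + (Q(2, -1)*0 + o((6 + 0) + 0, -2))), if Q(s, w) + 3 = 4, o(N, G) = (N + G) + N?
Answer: -5363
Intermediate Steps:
o(N, G) = G + 2*N (o(N, G) = (G + N) + N = G + 2*N)
Q(s, w) = 1 (Q(s, w) = -3 + 4 = 1)
-31*(163 + (Q(2, -1)*0 + o((6 + 0) + 0, -2))) = -31*(163 + (1*0 + (-2 + 2*((6 + 0) + 0)))) = -31*(163 + (0 + (-2 + 2*(6 + 0)))) = -31*(163 + (0 + (-2 + 2*6))) = -31*(163 + (0 + (-2 + 12))) = -31*(163 + (0 + 10)) = -31*(163 + 10) = -31*173 = -5363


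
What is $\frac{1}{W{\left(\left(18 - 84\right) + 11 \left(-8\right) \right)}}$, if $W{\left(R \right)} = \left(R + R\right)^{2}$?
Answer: $\frac{1}{94864} \approx 1.0541 \cdot 10^{-5}$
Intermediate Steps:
$W{\left(R \right)} = 4 R^{2}$ ($W{\left(R \right)} = \left(2 R\right)^{2} = 4 R^{2}$)
$\frac{1}{W{\left(\left(18 - 84\right) + 11 \left(-8\right) \right)}} = \frac{1}{4 \left(\left(18 - 84\right) + 11 \left(-8\right)\right)^{2}} = \frac{1}{4 \left(-66 - 88\right)^{2}} = \frac{1}{4 \left(-154\right)^{2}} = \frac{1}{4 \cdot 23716} = \frac{1}{94864}$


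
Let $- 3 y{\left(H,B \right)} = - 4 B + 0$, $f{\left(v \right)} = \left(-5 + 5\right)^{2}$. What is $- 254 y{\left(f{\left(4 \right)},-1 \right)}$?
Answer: $\frac{1016}{3} \approx 338.67$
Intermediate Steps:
$f{\left(v \right)} = 0$ ($f{\left(v \right)} = 0^{2} = 0$)
$y{\left(H,B \right)} = \frac{4 B}{3}$ ($y{\left(H,B \right)} = - \frac{- 4 B + 0}{3} = - \frac{\left(-4\right) B}{3} = \frac{4 B}{3}$)
$- 254 y{\left(f{\left(4 \right)},-1 \right)} = - 254 \cdot \frac{4}{3} \left(-1\right) = \left(-254\right) \left(- \frac{4}{3}\right) = \frac{1016}{3}$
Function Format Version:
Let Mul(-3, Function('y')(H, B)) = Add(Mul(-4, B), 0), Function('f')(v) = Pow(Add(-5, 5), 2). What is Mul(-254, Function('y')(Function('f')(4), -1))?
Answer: Rational(1016, 3) ≈ 338.67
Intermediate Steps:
Function('f')(v) = 0 (Function('f')(v) = Pow(0, 2) = 0)
Function('y')(H, B) = Mul(Rational(4, 3), B) (Function('y')(H, B) = Mul(Rational(-1, 3), Add(Mul(-4, B), 0)) = Mul(Rational(-1, 3), Mul(-4, B)) = Mul(Rational(4, 3), B))
Mul(-254, Function('y')(Function('f')(4), -1)) = Mul(-254, Mul(Rational(4, 3), -1)) = Mul(-254, Rational(-4, 3)) = Rational(1016, 3)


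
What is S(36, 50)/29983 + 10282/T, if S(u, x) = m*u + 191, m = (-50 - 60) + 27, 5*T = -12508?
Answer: -14871801/3537994 ≈ -4.2035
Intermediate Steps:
T = -12508/5 (T = (1/5)*(-12508) = -12508/5 ≈ -2501.6)
m = -83 (m = -110 + 27 = -83)
S(u, x) = 191 - 83*u (S(u, x) = -83*u + 191 = 191 - 83*u)
S(36, 50)/29983 + 10282/T = (191 - 83*36)/29983 + 10282/(-12508/5) = (191 - 2988)*(1/29983) + 10282*(-5/12508) = -2797*1/29983 - 485/118 = -2797/29983 - 485/118 = -14871801/3537994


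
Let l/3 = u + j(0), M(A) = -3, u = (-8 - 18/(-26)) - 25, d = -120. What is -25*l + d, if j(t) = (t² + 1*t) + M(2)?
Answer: 32865/13 ≈ 2528.1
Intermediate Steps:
u = -420/13 (u = (-8 - 18*(-1/26)) - 25 = (-8 + 9/13) - 25 = -95/13 - 25 = -420/13 ≈ -32.308)
j(t) = -3 + t + t² (j(t) = (t² + 1*t) - 3 = (t² + t) - 3 = (t + t²) - 3 = -3 + t + t²)
l = -1377/13 (l = 3*(-420/13 + (-3 + 0 + 0²)) = 3*(-420/13 + (-3 + 0 + 0)) = 3*(-420/13 - 3) = 3*(-459/13) = -1377/13 ≈ -105.92)
-25*l + d = -25*(-1377/13) - 120 = 34425/13 - 120 = 32865/13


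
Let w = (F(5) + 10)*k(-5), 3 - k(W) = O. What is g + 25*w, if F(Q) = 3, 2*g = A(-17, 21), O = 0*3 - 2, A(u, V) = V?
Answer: 3271/2 ≈ 1635.5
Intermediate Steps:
O = -2 (O = 0 - 2 = -2)
g = 21/2 (g = (½)*21 = 21/2 ≈ 10.500)
k(W) = 5 (k(W) = 3 - 1*(-2) = 3 + 2 = 5)
w = 65 (w = (3 + 10)*5 = 13*5 = 65)
g + 25*w = 21/2 + 25*65 = 21/2 + 1625 = 3271/2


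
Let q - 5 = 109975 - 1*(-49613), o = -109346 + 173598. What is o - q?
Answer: -95341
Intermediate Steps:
o = 64252
q = 159593 (q = 5 + (109975 - 1*(-49613)) = 5 + (109975 + 49613) = 5 + 159588 = 159593)
o - q = 64252 - 1*159593 = 64252 - 159593 = -95341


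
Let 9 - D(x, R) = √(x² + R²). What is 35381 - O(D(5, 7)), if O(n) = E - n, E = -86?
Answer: 35476 - √74 ≈ 35467.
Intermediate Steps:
D(x, R) = 9 - √(R² + x²) (D(x, R) = 9 - √(x² + R²) = 9 - √(R² + x²))
O(n) = -86 - n
35381 - O(D(5, 7)) = 35381 - (-86 - (9 - √(7² + 5²))) = 35381 - (-86 - (9 - √(49 + 25))) = 35381 - (-86 - (9 - √74)) = 35381 - (-86 + (-9 + √74)) = 35381 - (-95 + √74) = 35381 + (95 - √74) = 35476 - √74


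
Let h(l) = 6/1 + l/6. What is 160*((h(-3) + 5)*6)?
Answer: 10080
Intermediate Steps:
h(l) = 6 + l/6 (h(l) = 6*1 + l*(⅙) = 6 + l/6)
160*((h(-3) + 5)*6) = 160*(((6 + (⅙)*(-3)) + 5)*6) = 160*(((6 - ½) + 5)*6) = 160*((11/2 + 5)*6) = 160*((21/2)*6) = 160*63 = 10080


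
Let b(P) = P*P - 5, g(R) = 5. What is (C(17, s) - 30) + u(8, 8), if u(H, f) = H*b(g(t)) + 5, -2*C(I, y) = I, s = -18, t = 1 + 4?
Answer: 253/2 ≈ 126.50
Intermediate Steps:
t = 5
b(P) = -5 + P**2 (b(P) = P**2 - 5 = -5 + P**2)
C(I, y) = -I/2
u(H, f) = 5 + 20*H (u(H, f) = H*(-5 + 5**2) + 5 = H*(-5 + 25) + 5 = H*20 + 5 = 20*H + 5 = 5 + 20*H)
(C(17, s) - 30) + u(8, 8) = (-1/2*17 - 30) + (5 + 20*8) = (-17/2 - 30) + (5 + 160) = -77/2 + 165 = 253/2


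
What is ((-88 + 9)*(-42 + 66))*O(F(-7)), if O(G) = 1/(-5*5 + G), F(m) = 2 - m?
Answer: 237/2 ≈ 118.50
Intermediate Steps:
O(G) = 1/(-25 + G)
((-88 + 9)*(-42 + 66))*O(F(-7)) = ((-88 + 9)*(-42 + 66))/(-25 + (2 - 1*(-7))) = (-79*24)/(-25 + (2 + 7)) = -1896/(-25 + 9) = -1896/(-16) = -1896*(-1/16) = 237/2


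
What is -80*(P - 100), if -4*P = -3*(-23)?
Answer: 9380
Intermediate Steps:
P = -69/4 (P = -(-3)*(-23)/4 = -¼*69 = -69/4 ≈ -17.250)
-80*(P - 100) = -80*(-69/4 - 100) = -80*(-469/4) = 9380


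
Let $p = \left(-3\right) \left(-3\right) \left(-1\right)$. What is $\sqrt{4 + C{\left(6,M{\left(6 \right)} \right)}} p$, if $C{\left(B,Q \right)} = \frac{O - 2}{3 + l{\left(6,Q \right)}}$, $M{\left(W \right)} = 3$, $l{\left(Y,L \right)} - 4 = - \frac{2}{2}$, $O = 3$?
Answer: $- \frac{15 \sqrt{6}}{2} \approx -18.371$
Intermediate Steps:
$l{\left(Y,L \right)} = 3$ ($l{\left(Y,L \right)} = 4 - \frac{2}{2} = 4 - 1 = 3$)
$C{\left(B,Q \right)} = \frac{1}{6}$ ($C{\left(B,Q \right)} = \frac{3 - 2}{3 + 3} = 1 \cdot \frac{1}{6} = \frac{1}{6}$)
$p = -9$ ($p = 9 \left(-1\right) = -9$)
$\sqrt{4 + C{\left(6,M{\left(6 \right)} \right)}} p = \sqrt{4 + \frac{1}{6}} \left(-9\right) = \sqrt{\frac{25}{6}} \left(-9\right) = \frac{5 \sqrt{6}}{6} \left(-9\right) = - \frac{15 \sqrt{6}}{2}$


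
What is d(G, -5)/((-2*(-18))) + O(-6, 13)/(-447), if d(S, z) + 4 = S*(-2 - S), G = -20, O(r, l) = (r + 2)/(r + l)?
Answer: -94901/9387 ≈ -10.110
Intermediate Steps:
O(r, l) = (2 + r)/(l + r)
d(S, z) = -4 + S*(-2 - S)
d(G, -5)/((-2*(-18))) + O(-6, 13)/(-447) = (-4 - 1*(-20)**2 - 2*(-20))/((-2*(-18))) + ((2 - 6)/(13 - 6))/(-447) = (-4 - 1*400 + 40)/36 + (-4/7)*(-1/447) = (-4 - 400 + 40)*(1/36) + ((1/7)*(-4))*(-1/447) = -364*1/36 - 4/7*(-1/447) = -91/9 + 4/3129 = -94901/9387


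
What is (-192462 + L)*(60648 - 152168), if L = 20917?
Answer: 15699798400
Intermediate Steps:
(-192462 + L)*(60648 - 152168) = (-192462 + 20917)*(60648 - 152168) = -171545*(-91520) = 15699798400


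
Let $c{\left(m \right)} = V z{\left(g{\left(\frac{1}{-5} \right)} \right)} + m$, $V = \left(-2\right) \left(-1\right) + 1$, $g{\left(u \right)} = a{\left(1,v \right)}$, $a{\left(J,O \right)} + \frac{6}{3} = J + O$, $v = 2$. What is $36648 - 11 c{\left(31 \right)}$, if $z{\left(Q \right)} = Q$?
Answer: $36274$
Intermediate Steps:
$a{\left(J,O \right)} = -2 + J + O$ ($a{\left(J,O \right)} = -2 + \left(J + O\right) = -2 + J + O$)
$g{\left(u \right)} = 1$ ($g{\left(u \right)} = -2 + 1 + 2 = 1$)
$V = 3$ ($V = 2 + 1 = 3$)
$c{\left(m \right)} = 3 + m$ ($c{\left(m \right)} = 3 \cdot 1 + m = 3 + m$)
$36648 - 11 c{\left(31 \right)} = 36648 - 11 \left(3 + 31\right) = 36648 - 374 = 36274$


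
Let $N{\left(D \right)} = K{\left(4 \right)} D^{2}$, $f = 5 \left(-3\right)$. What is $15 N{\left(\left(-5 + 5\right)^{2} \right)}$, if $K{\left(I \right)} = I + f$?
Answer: $0$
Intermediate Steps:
$f = -15$
$K{\left(I \right)} = -15 + I$ ($K{\left(I \right)} = I - 15 = -15 + I$)
$N{\left(D \right)} = - 11 D^{2}$ ($N{\left(D \right)} = \left(-15 + 4\right) D^{2} = - 11 D^{2}$)
$15 N{\left(\left(-5 + 5\right)^{2} \right)} = 15 \left(- 11 \left(\left(-5 + 5\right)^{2}\right)^{2}\right) = 15 \left(- 11 \left(0^{2}\right)^{2}\right) = 15 \left(- 11 \cdot 0^{2}\right) = 15 \left(\left(-11\right) 0\right) = 15 \cdot 0 = 0$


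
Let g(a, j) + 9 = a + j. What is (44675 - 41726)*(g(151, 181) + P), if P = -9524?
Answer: -27133749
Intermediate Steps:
g(a, j) = -9 + a + j (g(a, j) = -9 + (a + j) = -9 + a + j)
(44675 - 41726)*(g(151, 181) + P) = (44675 - 41726)*((-9 + 151 + 181) - 9524) = 2949*(323 - 9524) = 2949*(-9201) = -27133749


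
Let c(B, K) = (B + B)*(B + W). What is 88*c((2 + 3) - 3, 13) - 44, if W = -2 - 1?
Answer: -396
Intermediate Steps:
W = -3
c(B, K) = 2*B*(-3 + B) (c(B, K) = (B + B)*(B - 3) = (2*B)*(-3 + B) = 2*B*(-3 + B))
88*c((2 + 3) - 3, 13) - 44 = 88*(2*((2 + 3) - 3)*(-3 + ((2 + 3) - 3))) - 44 = 88*(2*(5 - 3)*(-3 + (5 - 3))) - 44 = 88*(2*2*(-3 + 2)) - 44 = 88*(2*2*(-1)) - 44 = 88*(-4) - 44 = -352 - 44 = -396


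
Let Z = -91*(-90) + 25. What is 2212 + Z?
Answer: 10427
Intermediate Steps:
Z = 8215 (Z = 8190 + 25 = 8215)
2212 + Z = 2212 + 8215 = 10427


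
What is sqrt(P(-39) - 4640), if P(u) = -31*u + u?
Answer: I*sqrt(3470) ≈ 58.907*I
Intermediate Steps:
P(u) = -30*u
sqrt(P(-39) - 4640) = sqrt(-30*(-39) - 4640) = sqrt(1170 - 4640) = sqrt(-3470) = I*sqrt(3470)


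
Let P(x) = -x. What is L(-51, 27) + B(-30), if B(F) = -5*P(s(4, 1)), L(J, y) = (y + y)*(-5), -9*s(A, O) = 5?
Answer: -2455/9 ≈ -272.78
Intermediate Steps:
s(A, O) = -5/9 (s(A, O) = -⅑*5 = -5/9)
L(J, y) = -10*y (L(J, y) = (2*y)*(-5) = -10*y)
B(F) = -25/9 (B(F) = -(-5)*(-5)/9 = -5*5/9 = -25/9)
L(-51, 27) + B(-30) = -10*27 - 25/9 = -270 - 25/9 = -2455/9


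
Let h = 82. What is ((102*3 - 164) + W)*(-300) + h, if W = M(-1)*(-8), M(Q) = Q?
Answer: -44918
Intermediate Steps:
W = 8 (W = -1*(-8) = 8)
((102*3 - 164) + W)*(-300) + h = ((102*3 - 164) + 8)*(-300) + 82 = ((306 - 164) + 8)*(-300) + 82 = (142 + 8)*(-300) + 82 = 150*(-300) + 82 = -45000 + 82 = -44918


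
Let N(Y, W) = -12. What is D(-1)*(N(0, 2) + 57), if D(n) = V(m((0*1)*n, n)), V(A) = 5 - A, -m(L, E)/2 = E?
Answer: 135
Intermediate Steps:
m(L, E) = -2*E
D(n) = 5 + 2*n (D(n) = 5 - (-2)*n = 5 + 2*n)
D(-1)*(N(0, 2) + 57) = (5 + 2*(-1))*(-12 + 57) = (5 - 2)*45 = 3*45 = 135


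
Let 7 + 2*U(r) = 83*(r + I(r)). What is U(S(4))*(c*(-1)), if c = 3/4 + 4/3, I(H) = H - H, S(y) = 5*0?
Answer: 175/24 ≈ 7.2917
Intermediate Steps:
S(y) = 0
I(H) = 0
U(r) = -7/2 + 83*r/2 (U(r) = -7/2 + (83*(r + 0))/2 = -7/2 + (83*r)/2 = -7/2 + 83*r/2)
c = 25/12 (c = 3*(¼) + 4*(⅓) = ¾ + 4/3 = 25/12 ≈ 2.0833)
U(S(4))*(c*(-1)) = (-7/2 + (83/2)*0)*((25/12)*(-1)) = (-7/2 + 0)*(-25/12) = -7/2*(-25/12) = 175/24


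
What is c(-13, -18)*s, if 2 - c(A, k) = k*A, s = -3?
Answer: 696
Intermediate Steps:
c(A, k) = 2 - A*k (c(A, k) = 2 - k*A = 2 - A*k)
c(-13, -18)*s = (2 - 1*(-13)*(-18))*(-3) = (2 - 234)*(-3) = -232*(-3) = 696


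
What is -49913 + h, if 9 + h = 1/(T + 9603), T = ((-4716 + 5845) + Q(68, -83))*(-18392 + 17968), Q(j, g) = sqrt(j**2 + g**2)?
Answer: -10881921756957335/217978481561 + 424*sqrt(11513)/217978481561 ≈ -49922.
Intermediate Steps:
Q(j, g) = sqrt(g**2 + j**2)
T = -478696 - 424*sqrt(11513) (T = ((-4716 + 5845) + sqrt((-83)**2 + 68**2))*(-18392 + 17968) = (1129 + sqrt(6889 + 4624))*(-424) = (1129 + sqrt(11513))*(-424) = -478696 - 424*sqrt(11513) ≈ -5.2419e+5)
h = -9 + 1/(-469093 - 424*sqrt(11513)) (h = -9 + 1/((-478696 - 424*sqrt(11513)) + 9603) = -9 + 1/(-469093 - 424*sqrt(11513)) ≈ -9.0000)
-49913 + h = -49913 + (-1961806803142/217978481561 + 424*sqrt(11513)/217978481561) = -10881921756957335/217978481561 + 424*sqrt(11513)/217978481561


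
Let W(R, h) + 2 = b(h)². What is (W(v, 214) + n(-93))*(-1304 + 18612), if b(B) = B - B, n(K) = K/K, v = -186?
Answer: -17308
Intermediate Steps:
n(K) = 1
b(B) = 0
W(R, h) = -2 (W(R, h) = -2 + 0² = -2 + 0 = -2)
(W(v, 214) + n(-93))*(-1304 + 18612) = (-2 + 1)*(-1304 + 18612) = -1*17308 = -17308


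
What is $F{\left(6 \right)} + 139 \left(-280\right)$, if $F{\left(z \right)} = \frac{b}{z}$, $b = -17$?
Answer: $- \frac{233537}{6} \approx -38923.0$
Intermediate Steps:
$F{\left(z \right)} = - \frac{17}{z}$
$F{\left(6 \right)} + 139 \left(-280\right) = - \frac{17}{6} + 139 \left(-280\right) = \left(-17\right) \frac{1}{6} - 38920 = - \frac{17}{6} - 38920 = - \frac{233537}{6}$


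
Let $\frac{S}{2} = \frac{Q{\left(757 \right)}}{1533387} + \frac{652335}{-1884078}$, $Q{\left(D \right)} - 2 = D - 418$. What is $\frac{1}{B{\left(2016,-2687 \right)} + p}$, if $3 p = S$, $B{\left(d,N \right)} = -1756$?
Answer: $- \frac{481503452031}{845631132826219} \approx -0.0005694$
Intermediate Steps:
$Q{\left(D \right)} = -416 + D$ ($Q{\left(D \right)} = 2 + \left(D - 418\right) = 2 + \left(-418 + D\right) = -416 + D$)
$S = - \frac{111071059783}{160501150677}$ ($S = 2 \left(\frac{-416 + 757}{1533387} + \frac{652335}{-1884078}\right) = 2 \left(341 \cdot \frac{1}{1533387} + 652335 \left(- \frac{1}{1884078}\right)\right) = 2 \left(\frac{341}{1533387} - \frac{217445}{628026}\right) = 2 \left(- \frac{111071059783}{321002301354}\right) = - \frac{111071059783}{160501150677} \approx -0.69203$)
$p = - \frac{111071059783}{481503452031}$ ($p = \frac{1}{3} \left(- \frac{111071059783}{160501150677}\right) = - \frac{111071059783}{481503452031} \approx -0.23068$)
$\frac{1}{B{\left(2016,-2687 \right)} + p} = \frac{1}{-1756 - \frac{111071059783}{481503452031}} = \frac{1}{- \frac{845631132826219}{481503452031}} = - \frac{481503452031}{845631132826219}$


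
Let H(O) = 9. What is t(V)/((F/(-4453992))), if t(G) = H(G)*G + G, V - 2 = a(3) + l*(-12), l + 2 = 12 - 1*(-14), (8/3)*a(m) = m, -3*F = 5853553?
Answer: -38064929130/5853553 ≈ -6502.9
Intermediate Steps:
F = -5853553/3 (F = -1/3*5853553 = -5853553/3 ≈ -1.9512e+6)
a(m) = 3*m/8
l = 24 (l = -2 + (12 - 1*(-14)) = -2 + (12 + 14) = -2 + 26 = 24)
V = -2279/8 (V = 2 + ((3/8)*3 + 24*(-12)) = 2 + (9/8 - 288) = 2 - 2295/8 = -2279/8 ≈ -284.88)
t(G) = 10*G (t(G) = 9*G + G = 10*G)
t(V)/((F/(-4453992))) = (10*(-2279/8))/((-5853553/3/(-4453992))) = -11395/(4*((-5853553/3*(-1/4453992)))) = -11395/(4*5853553/13361976) = -11395/4*13361976/5853553 = -38064929130/5853553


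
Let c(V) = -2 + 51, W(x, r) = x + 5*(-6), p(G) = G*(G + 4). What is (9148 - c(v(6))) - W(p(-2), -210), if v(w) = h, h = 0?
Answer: 9133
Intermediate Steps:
v(w) = 0
p(G) = G*(4 + G)
W(x, r) = -30 + x (W(x, r) = x - 30 = -30 + x)
c(V) = 49
(9148 - c(v(6))) - W(p(-2), -210) = (9148 - 1*49) - (-30 - 2*(4 - 2)) = (9148 - 49) - (-30 - 2*2) = 9099 - (-30 - 4) = 9099 - 1*(-34) = 9099 + 34 = 9133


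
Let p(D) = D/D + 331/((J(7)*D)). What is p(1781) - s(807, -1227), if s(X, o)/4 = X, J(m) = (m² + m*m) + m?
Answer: -603464804/187005 ≈ -3227.0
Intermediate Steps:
J(m) = m + 2*m² (J(m) = (m² + m²) + m = 2*m² + m = m + 2*m²)
s(X, o) = 4*X
p(D) = 1 + 331/(105*D) (p(D) = D/D + 331/(((7*(1 + 2*7))*D)) = 1 + 331/(((7*(1 + 14))*D)) = 1 + 331/(((7*15)*D)) = 1 + 331/((105*D)) = 1 + 331*(1/(105*D)) = 1 + 331/(105*D))
p(1781) - s(807, -1227) = (331/105 + 1781)/1781 - 4*807 = (1/1781)*(187336/105) - 1*3228 = 187336/187005 - 3228 = -603464804/187005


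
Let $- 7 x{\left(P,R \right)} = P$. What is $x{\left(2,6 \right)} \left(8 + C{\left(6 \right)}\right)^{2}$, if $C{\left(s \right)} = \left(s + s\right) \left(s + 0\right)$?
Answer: $- \frac{12800}{7} \approx -1828.6$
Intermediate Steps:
$x{\left(P,R \right)} = - \frac{P}{7}$
$C{\left(s \right)} = 2 s^{2}$ ($C{\left(s \right)} = 2 s s = 2 s^{2}$)
$x{\left(2,6 \right)} \left(8 + C{\left(6 \right)}\right)^{2} = \left(- \frac{1}{7}\right) 2 \left(8 + 2 \cdot 6^{2}\right)^{2} = - \frac{2 \left(8 + 2 \cdot 36\right)^{2}}{7} = - \frac{2 \left(8 + 72\right)^{2}}{7} = - \frac{2 \cdot 80^{2}}{7} = \left(- \frac{2}{7}\right) 6400 = - \frac{12800}{7}$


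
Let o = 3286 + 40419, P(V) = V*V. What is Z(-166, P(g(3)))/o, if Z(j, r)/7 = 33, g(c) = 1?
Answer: 231/43705 ≈ 0.0052854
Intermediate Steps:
P(V) = V²
Z(j, r) = 231 (Z(j, r) = 7*33 = 231)
o = 43705
Z(-166, P(g(3)))/o = 231/43705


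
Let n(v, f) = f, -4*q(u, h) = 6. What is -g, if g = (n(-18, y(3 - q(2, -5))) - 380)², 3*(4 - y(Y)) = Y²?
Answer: -2343961/16 ≈ -1.4650e+5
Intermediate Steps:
q(u, h) = -3/2 (q(u, h) = -¼*6 = -3/2)
y(Y) = 4 - Y²/3
g = 2343961/16 (g = ((4 - (3 - 1*(-3/2))²/3) - 380)² = ((4 - (3 + 3/2)²/3) - 380)² = ((4 - (9/2)²/3) - 380)² = ((4 - ⅓*81/4) - 380)² = ((4 - 27/4) - 380)² = (-11/4 - 380)² = (-1531/4)² = 2343961/16 ≈ 1.4650e+5)
-g = -1*2343961/16 = -2343961/16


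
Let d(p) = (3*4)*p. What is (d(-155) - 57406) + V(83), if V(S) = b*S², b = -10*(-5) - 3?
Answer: 264517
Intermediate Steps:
d(p) = 12*p
b = 47 (b = 50 - 3 = 47)
V(S) = 47*S²
(d(-155) - 57406) + V(83) = (12*(-155) - 57406) + 47*83² = (-1860 - 57406) + 47*6889 = -59266 + 323783 = 264517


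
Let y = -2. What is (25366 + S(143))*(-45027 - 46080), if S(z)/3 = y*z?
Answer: -2232850356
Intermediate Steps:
S(z) = -6*z (S(z) = 3*(-2*z) = -6*z)
(25366 + S(143))*(-45027 - 46080) = (25366 - 6*143)*(-45027 - 46080) = (25366 - 858)*(-91107) = 24508*(-91107) = -2232850356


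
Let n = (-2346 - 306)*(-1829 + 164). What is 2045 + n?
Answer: 4417625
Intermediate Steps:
n = 4415580 (n = -2652*(-1665) = 4415580)
2045 + n = 2045 + 4415580 = 4417625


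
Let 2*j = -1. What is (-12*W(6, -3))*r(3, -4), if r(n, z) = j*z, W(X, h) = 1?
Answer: -24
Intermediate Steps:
j = -½ (j = (½)*(-1) = -½ ≈ -0.50000)
r(n, z) = -z/2
(-12*W(6, -3))*r(3, -4) = (-12*1)*(-½*(-4)) = -12*2 = -24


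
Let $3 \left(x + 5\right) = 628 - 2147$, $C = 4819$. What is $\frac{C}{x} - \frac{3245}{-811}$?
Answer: $- \frac{6746797}{1244074} \approx -5.4231$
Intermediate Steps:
$x = - \frac{1534}{3}$ ($x = -5 + \frac{628 - 2147}{3} = -5 + \frac{1}{3} \left(-1519\right) = -5 - \frac{1519}{3} = - \frac{1534}{3} \approx -511.33$)
$\frac{C}{x} - \frac{3245}{-811} = \frac{4819}{- \frac{1534}{3}} - \frac{3245}{-811} = 4819 \left(- \frac{3}{1534}\right) - - \frac{3245}{811} = - \frac{14457}{1534} + \frac{3245}{811} = - \frac{6746797}{1244074}$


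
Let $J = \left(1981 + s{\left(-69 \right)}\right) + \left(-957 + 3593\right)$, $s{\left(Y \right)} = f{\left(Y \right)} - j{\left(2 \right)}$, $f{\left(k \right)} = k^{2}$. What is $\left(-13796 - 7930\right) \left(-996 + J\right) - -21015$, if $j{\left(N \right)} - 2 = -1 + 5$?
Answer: $-181955961$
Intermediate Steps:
$j{\left(N \right)} = 6$ ($j{\left(N \right)} = 2 + \left(-1 + 5\right) = 2 + 4 = 6$)
$s{\left(Y \right)} = -6 + Y^{2}$ ($s{\left(Y \right)} = Y^{2} - 6 = -6 + Y^{2}$)
$J = 9372$ ($J = \left(1981 - \left(6 - \left(-69\right)^{2}\right)\right) + \left(-957 + 3593\right) = \left(1981 + \left(-6 + 4761\right)\right) + 2636 = \left(1981 + 4755\right) + 2636 = 6736 + 2636 = 9372$)
$\left(-13796 - 7930\right) \left(-996 + J\right) - -21015 = \left(-13796 - 7930\right) \left(-996 + 9372\right) - -21015 = \left(-21726\right) 8376 + 21015 = -181976976 + 21015 = -181955961$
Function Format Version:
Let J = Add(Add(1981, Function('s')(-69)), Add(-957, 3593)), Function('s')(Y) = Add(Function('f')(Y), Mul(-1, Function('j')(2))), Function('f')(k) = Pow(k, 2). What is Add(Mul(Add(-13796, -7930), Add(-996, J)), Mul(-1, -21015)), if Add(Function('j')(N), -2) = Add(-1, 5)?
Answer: -181955961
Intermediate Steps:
Function('j')(N) = 6 (Function('j')(N) = Add(2, Add(-1, 5)) = Add(2, 4) = 6)
Function('s')(Y) = Add(-6, Pow(Y, 2)) (Function('s')(Y) = Add(Pow(Y, 2), Mul(-1, 6)) = Add(Pow(Y, 2), -6) = Add(-6, Pow(Y, 2)))
J = 9372 (J = Add(Add(1981, Add(-6, Pow(-69, 2))), Add(-957, 3593)) = Add(Add(1981, Add(-6, 4761)), 2636) = Add(Add(1981, 4755), 2636) = Add(6736, 2636) = 9372)
Add(Mul(Add(-13796, -7930), Add(-996, J)), Mul(-1, -21015)) = Add(Mul(Add(-13796, -7930), Add(-996, 9372)), Mul(-1, -21015)) = Add(Mul(-21726, 8376), 21015) = Add(-181976976, 21015) = -181955961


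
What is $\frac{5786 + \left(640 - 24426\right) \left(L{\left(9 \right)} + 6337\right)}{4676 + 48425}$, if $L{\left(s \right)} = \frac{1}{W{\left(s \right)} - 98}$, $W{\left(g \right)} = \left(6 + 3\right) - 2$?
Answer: $- \frac{1959435850}{690313} \approx -2838.5$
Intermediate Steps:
$W{\left(g \right)} = 7$ ($W{\left(g \right)} = 9 - 2 = 7$)
$L{\left(s \right)} = - \frac{1}{91}$ ($L{\left(s \right)} = \frac{1}{7 - 98} = \frac{1}{-91} = - \frac{1}{91}$)
$\frac{5786 + \left(640 - 24426\right) \left(L{\left(9 \right)} + 6337\right)}{4676 + 48425} = \frac{5786 + \left(640 - 24426\right) \left(- \frac{1}{91} + 6337\right)}{4676 + 48425} = \frac{5786 - \frac{1959511068}{13}}{53101} = \left(5786 - \frac{1959511068}{13}\right) \frac{1}{53101} = \left(- \frac{1959435850}{13}\right) \frac{1}{53101} = - \frac{1959435850}{690313}$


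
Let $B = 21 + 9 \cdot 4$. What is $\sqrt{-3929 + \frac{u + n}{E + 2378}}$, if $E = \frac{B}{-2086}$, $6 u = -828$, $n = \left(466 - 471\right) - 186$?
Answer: $\frac{3 i \sqrt{10742296617622347}}{4960451} \approx 62.683 i$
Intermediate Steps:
$n = -191$ ($n = -5 - 186 = -191$)
$B = 57$ ($B = 21 + 36 = 57$)
$u = -138$ ($u = \frac{1}{6} \left(-828\right) = -138$)
$E = - \frac{57}{2086}$ ($E = \frac{57}{-2086} = 57 \left(- \frac{1}{2086}\right) = - \frac{57}{2086} \approx -0.027325$)
$\sqrt{-3929 + \frac{u + n}{E + 2378}} = \sqrt{-3929 + \frac{-138 - 191}{- \frac{57}{2086} + 2378}} = \sqrt{-3929 - \frac{329}{\frac{4960451}{2086}}} = \sqrt{-3929 - \frac{686294}{4960451}} = \sqrt{- \frac{19490298273}{4960451}} = \frac{3 i \sqrt{10742296617622347}}{4960451}$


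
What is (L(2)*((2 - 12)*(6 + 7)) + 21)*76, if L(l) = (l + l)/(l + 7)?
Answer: -25156/9 ≈ -2795.1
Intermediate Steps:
L(l) = 2*l/(7 + l) (L(l) = (2*l)/(7 + l) = 2*l/(7 + l))
(L(2)*((2 - 12)*(6 + 7)) + 21)*76 = ((2*2/(7 + 2))*((2 - 12)*(6 + 7)) + 21)*76 = ((2*2/9)*(-10*13) + 21)*76 = ((2*2*(1/9))*(-130) + 21)*76 = ((4/9)*(-130) + 21)*76 = (-520/9 + 21)*76 = -331/9*76 = -25156/9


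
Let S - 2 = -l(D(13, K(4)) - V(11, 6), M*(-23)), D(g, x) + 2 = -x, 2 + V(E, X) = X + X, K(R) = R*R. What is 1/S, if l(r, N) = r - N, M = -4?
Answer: 1/122 ≈ 0.0081967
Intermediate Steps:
K(R) = R²
V(E, X) = -2 + 2*X (V(E, X) = -2 + (X + X) = -2 + 2*X)
D(g, x) = -2 - x
S = 122 (S = 2 - (((-2 - 1*4²) - (-2 + 2*6)) - (-4)*(-23)) = 2 - (((-2 - 1*16) - (-2 + 12)) - 1*92) = 2 - (((-2 - 16) - 1*10) - 92) = 2 - ((-18 - 10) - 92) = 2 - (-28 - 92) = 2 - 1*(-120) = 2 + 120 = 122)
1/S = 1/122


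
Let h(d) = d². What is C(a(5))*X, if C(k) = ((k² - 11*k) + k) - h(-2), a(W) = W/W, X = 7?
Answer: -91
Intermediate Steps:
a(W) = 1
C(k) = -4 + k² - 10*k (C(k) = ((k² - 11*k) + k) - 1*(-2)² = (k² - 10*k) - 1*4 = (k² - 10*k) - 4 = -4 + k² - 10*k)
C(a(5))*X = (-4 + 1² - 10*1)*7 = (-4 + 1 - 10)*7 = -13*7 = -91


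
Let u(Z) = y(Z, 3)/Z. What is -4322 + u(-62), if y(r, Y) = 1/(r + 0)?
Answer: -16613767/3844 ≈ -4322.0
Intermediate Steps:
y(r, Y) = 1/r
u(Z) = Z⁻² (u(Z) = 1/(Z*Z) = Z⁻²)
-4322 + u(-62) = -4322 + (-62)⁻² = -4322 + 1/3844 = -16613767/3844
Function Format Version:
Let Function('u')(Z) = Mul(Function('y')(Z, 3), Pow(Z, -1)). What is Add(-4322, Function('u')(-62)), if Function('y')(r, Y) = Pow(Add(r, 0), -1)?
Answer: Rational(-16613767, 3844) ≈ -4322.0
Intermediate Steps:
Function('y')(r, Y) = Pow(r, -1)
Function('u')(Z) = Pow(Z, -2) (Function('u')(Z) = Mul(Pow(Z, -1), Pow(Z, -1)) = Pow(Z, -2))
Add(-4322, Function('u')(-62)) = Add(-4322, Pow(-62, -2)) = Add(-4322, Rational(1, 3844)) = Rational(-16613767, 3844)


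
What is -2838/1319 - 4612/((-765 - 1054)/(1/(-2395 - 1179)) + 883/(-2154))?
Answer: -39754699802670/18470460120679 ≈ -2.1523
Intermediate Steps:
-2838/1319 - 4612/((-765 - 1054)/(1/(-2395 - 1179)) + 883/(-2154)) = -2838*1/1319 - 4612/(-1819/(1/(-3574)) + 883*(-1/2154)) = -2838/1319 - 4612/(-1819/(-1/3574) - 883/2154) = -2838/1319 - 4612/(-1819*(-3574) - 883/2154) = -2838/1319 - 4612/(6501106 - 883/2154) = -2838/1319 - 4612/14003381441/2154 = -2838/1319 - 4612*2154/14003381441 = -2838/1319 - 9934248/14003381441 = -39754699802670/18470460120679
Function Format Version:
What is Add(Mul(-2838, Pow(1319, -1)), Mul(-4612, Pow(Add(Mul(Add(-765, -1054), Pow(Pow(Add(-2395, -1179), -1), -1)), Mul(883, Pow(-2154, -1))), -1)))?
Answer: Rational(-39754699802670, 18470460120679) ≈ -2.1523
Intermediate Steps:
Add(Mul(-2838, Pow(1319, -1)), Mul(-4612, Pow(Add(Mul(Add(-765, -1054), Pow(Pow(Add(-2395, -1179), -1), -1)), Mul(883, Pow(-2154, -1))), -1))) = Add(Mul(-2838, Rational(1, 1319)), Mul(-4612, Pow(Add(Mul(-1819, Pow(Pow(-3574, -1), -1)), Mul(883, Rational(-1, 2154))), -1))) = Add(Rational(-2838, 1319), Mul(-4612, Pow(Add(Mul(-1819, Pow(Rational(-1, 3574), -1)), Rational(-883, 2154)), -1))) = Add(Rational(-2838, 1319), Mul(-4612, Pow(Add(Mul(-1819, -3574), Rational(-883, 2154)), -1))) = Add(Rational(-2838, 1319), Mul(-4612, Pow(Add(6501106, Rational(-883, 2154)), -1))) = Add(Rational(-2838, 1319), Mul(-4612, Pow(Rational(14003381441, 2154), -1))) = Add(Rational(-2838, 1319), Mul(-4612, Rational(2154, 14003381441))) = Add(Rational(-2838, 1319), Rational(-9934248, 14003381441)) = Rational(-39754699802670, 18470460120679)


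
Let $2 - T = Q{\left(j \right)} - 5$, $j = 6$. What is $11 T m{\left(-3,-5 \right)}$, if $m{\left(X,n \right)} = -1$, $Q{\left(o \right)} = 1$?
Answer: $-66$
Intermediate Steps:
$T = 6$ ($T = 2 - \left(1 - 5\right) = 2 - -4 = 2 + 4 = 6$)
$11 T m{\left(-3,-5 \right)} = 11 \cdot 6 \left(-1\right) = 66 \left(-1\right) = -66$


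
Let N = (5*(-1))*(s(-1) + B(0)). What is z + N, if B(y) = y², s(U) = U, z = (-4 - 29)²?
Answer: 1094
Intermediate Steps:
z = 1089 (z = (-33)² = 1089)
N = 5 (N = (5*(-1))*(-1 + 0²) = -5*(-1 + 0) = -5*(-1) = 5)
z + N = 1089 + 5 = 1094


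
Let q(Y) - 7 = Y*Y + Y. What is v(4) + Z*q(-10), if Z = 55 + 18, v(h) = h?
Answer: 7085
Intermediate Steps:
Z = 73
q(Y) = 7 + Y + Y² (q(Y) = 7 + (Y*Y + Y) = 7 + (Y² + Y) = 7 + (Y + Y²) = 7 + Y + Y²)
v(4) + Z*q(-10) = 4 + 73*(7 - 10 + (-10)²) = 4 + 73*(7 - 10 + 100) = 4 + 73*97 = 4 + 7081 = 7085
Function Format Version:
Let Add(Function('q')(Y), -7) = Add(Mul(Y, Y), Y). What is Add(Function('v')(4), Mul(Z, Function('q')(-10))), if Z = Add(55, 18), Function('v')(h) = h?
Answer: 7085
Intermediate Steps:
Z = 73
Function('q')(Y) = Add(7, Y, Pow(Y, 2)) (Function('q')(Y) = Add(7, Add(Mul(Y, Y), Y)) = Add(7, Add(Pow(Y, 2), Y)) = Add(7, Add(Y, Pow(Y, 2))) = Add(7, Y, Pow(Y, 2)))
Add(Function('v')(4), Mul(Z, Function('q')(-10))) = Add(4, Mul(73, Add(7, -10, Pow(-10, 2)))) = Add(4, Mul(73, Add(7, -10, 100))) = Add(4, Mul(73, 97)) = Add(4, 7081) = 7085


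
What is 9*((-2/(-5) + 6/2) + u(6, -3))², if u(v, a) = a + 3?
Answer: 2601/25 ≈ 104.04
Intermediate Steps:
u(v, a) = 3 + a
9*((-2/(-5) + 6/2) + u(6, -3))² = 9*((-2/(-5) + 6/2) + (3 - 3))² = 9*((-2*(-⅕) + 6*(½)) + 0)² = 9*((⅖ + 3) + 0)² = 9*(17/5 + 0)² = 9*(17/5)² = 9*(289/25) = 2601/25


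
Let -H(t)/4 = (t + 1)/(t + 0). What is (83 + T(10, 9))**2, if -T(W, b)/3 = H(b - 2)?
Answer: 458329/49 ≈ 9353.7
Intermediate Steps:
H(t) = -4*(1 + t)/t (H(t) = -4*(t + 1)/(t + 0) = -4*(1 + t)/t)
T(W, b) = 12 + 12/(-2 + b) (T(W, b) = -3*(-4 - 4/(b - 2)) = -3*(-4 - 4/(-2 + b)) = 12 + 12/(-2 + b))
(83 + T(10, 9))**2 = (83 + 12*(-1 + 9)/(-2 + 9))**2 = (83 + 12*8/7)**2 = (83 + 12*(1/7)*8)**2 = (83 + 96/7)**2 = (677/7)**2 = 458329/49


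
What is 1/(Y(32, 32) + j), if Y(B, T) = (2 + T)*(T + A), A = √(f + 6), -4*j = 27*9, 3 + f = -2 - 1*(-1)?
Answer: 16436/16846889 - 544*√2/16846889 ≈ 0.00092994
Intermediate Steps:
f = -4 (f = -3 + (-2 - 1*(-1)) = -3 + (-2 + 1) = -3 - 1 = -4)
j = -243/4 (j = -27*9/4 = -¼*243 = -243/4 ≈ -60.750)
A = √2 (A = √(-4 + 6) = √2 ≈ 1.4142)
Y(B, T) = (2 + T)*(T + √2)
1/(Y(32, 32) + j) = 1/((32² + 2*32 + 2*√2 + 32*√2) - 243/4) = 1/((1024 + 64 + 2*√2 + 32*√2) - 243/4) = 1/((1088 + 34*√2) - 243/4) = 1/(4109/4 + 34*√2)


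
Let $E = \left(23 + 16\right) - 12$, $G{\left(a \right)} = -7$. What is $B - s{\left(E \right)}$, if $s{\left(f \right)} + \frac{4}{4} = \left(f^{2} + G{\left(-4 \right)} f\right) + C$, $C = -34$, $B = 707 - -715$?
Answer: $917$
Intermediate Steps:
$B = 1422$ ($B = 707 + 715 = 1422$)
$E = 27$ ($E = 39 - 12 = 27$)
$s{\left(f \right)} = -35 + f^{2} - 7 f$ ($s{\left(f \right)} = -1 - \left(34 - f^{2} + 7 f\right) = -35 + f^{2} - 7 f$)
$B - s{\left(E \right)} = 1422 - \left(-35 + 27^{2} - 189\right) = 1422 - \left(-35 + 729 - 189\right) = 1422 - 505 = 917$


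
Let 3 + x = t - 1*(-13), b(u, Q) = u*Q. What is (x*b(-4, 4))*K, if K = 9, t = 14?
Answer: -3456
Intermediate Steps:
b(u, Q) = Q*u
x = 24 (x = -3 + (14 - 1*(-13)) = -3 + (14 + 13) = -3 + 27 = 24)
(x*b(-4, 4))*K = (24*(4*(-4)))*9 = (24*(-16))*9 = -384*9 = -3456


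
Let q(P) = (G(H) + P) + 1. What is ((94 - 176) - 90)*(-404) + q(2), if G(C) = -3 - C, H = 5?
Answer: 69483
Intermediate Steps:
q(P) = -7 + P (q(P) = ((-3 - 1*5) + P) + 1 = ((-3 - 5) + P) + 1 = (-8 + P) + 1 = -7 + P)
((94 - 176) - 90)*(-404) + q(2) = ((94 - 176) - 90)*(-404) + (-7 + 2) = (-82 - 90)*(-404) - 5 = -172*(-404) - 5 = 69488 - 5 = 69483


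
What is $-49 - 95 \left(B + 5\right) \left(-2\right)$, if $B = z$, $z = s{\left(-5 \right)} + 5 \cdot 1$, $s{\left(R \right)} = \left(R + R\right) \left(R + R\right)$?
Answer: $20851$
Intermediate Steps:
$s{\left(R \right)} = 4 R^{2}$ ($s{\left(R \right)} = 2 R 2 R = 4 R^{2}$)
$z = 105$ ($z = 4 \left(-5\right)^{2} + 5 \cdot 1 = 4 \cdot 25 + 5 = 100 + 5 = 105$)
$B = 105$
$-49 - 95 \left(B + 5\right) \left(-2\right) = -49 - 95 \left(105 + 5\right) \left(-2\right) = -49 - 95 \cdot 110 \left(-2\right) = -49 - -20900 = -49 + 20900 = 20851$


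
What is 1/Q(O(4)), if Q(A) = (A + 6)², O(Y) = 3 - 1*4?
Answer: 1/25 ≈ 0.040000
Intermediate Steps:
O(Y) = -1 (O(Y) = 3 - 4 = -1)
Q(A) = (6 + A)²
1/Q(O(4)) = 1/((6 - 1)²) = 1/(5²) = 1/25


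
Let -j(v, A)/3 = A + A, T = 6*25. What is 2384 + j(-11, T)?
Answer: 1484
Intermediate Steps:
T = 150
j(v, A) = -6*A (j(v, A) = -3*(A + A) = -6*A)
2384 + j(-11, T) = 2384 - 6*150 = 2384 - 900 = 1484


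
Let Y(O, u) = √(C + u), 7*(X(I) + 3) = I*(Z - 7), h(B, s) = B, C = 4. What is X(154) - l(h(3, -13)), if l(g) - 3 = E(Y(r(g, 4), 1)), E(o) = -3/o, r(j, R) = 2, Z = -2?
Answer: -204 + 3*√5/5 ≈ -202.66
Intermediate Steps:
X(I) = -3 - 9*I/7 (X(I) = -3 + (I*(-2 - 7))/7 = -3 + (I*(-9))/7 = -3 + (-9*I)/7 = -3 - 9*I/7)
Y(O, u) = √(4 + u)
l(g) = 3 - 3*√5/5 (l(g) = 3 - 3/√(4 + 1) = 3 - 3*√5/5)
X(154) - l(h(3, -13)) = (-3 - 9/7*154) - (3 - 3*√5/5) = (-3 - 198) + (-3 + 3*√5/5) = -201 + (-3 + 3*√5/5) = -204 + 3*√5/5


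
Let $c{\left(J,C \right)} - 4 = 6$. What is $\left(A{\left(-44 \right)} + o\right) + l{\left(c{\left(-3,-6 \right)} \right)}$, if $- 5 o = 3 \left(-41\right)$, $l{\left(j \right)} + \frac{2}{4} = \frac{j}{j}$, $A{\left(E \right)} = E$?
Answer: $- \frac{189}{10} \approx -18.9$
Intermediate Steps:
$c{\left(J,C \right)} = 10$ ($c{\left(J,C \right)} = 4 + 6 = 10$)
$l{\left(j \right)} = \frac{1}{2}$ ($l{\left(j \right)} = - \frac{1}{2} + \frac{j}{j} = - \frac{1}{2} + 1 = \frac{1}{2}$)
$o = \frac{123}{5}$ ($o = - \frac{3 \left(-41\right)}{5} = \left(- \frac{1}{5}\right) \left(-123\right) = \frac{123}{5} \approx 24.6$)
$\left(A{\left(-44 \right)} + o\right) + l{\left(c{\left(-3,-6 \right)} \right)} = \left(-44 + \frac{123}{5}\right) + \frac{1}{2} = - \frac{97}{5} + \frac{1}{2} = - \frac{189}{10}$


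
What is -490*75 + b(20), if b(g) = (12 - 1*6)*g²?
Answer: -34350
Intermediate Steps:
b(g) = 6*g² (b(g) = (12 - 6)*g² = 6*g²)
-490*75 + b(20) = -490*75 + 6*20² = -36750 + 6*400 = -36750 + 2400 = -34350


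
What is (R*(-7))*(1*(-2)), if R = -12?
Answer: -168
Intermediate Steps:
(R*(-7))*(1*(-2)) = (-12*(-7))*(1*(-2)) = 84*(-2) = -168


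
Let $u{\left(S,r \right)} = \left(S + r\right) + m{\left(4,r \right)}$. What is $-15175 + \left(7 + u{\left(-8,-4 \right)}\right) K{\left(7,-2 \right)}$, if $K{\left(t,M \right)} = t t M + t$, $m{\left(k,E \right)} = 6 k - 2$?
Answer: $-16722$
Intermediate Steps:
$m{\left(k,E \right)} = -2 + 6 k$
$u{\left(S,r \right)} = 22 + S + r$ ($u{\left(S,r \right)} = \left(S + r\right) + \left(-2 + 6 \cdot 4\right) = \left(S + r\right) + \left(-2 + 24\right) = \left(S + r\right) + 22 = 22 + S + r$)
$K{\left(t,M \right)} = t + M t^{2}$ ($K{\left(t,M \right)} = t^{2} M + t = M t^{2} + t = t + M t^{2}$)
$-15175 + \left(7 + u{\left(-8,-4 \right)}\right) K{\left(7,-2 \right)} = -15175 + \left(7 - -10\right) 7 \left(1 - 14\right) = -15175 + \left(7 + 10\right) 7 \left(1 - 14\right) = -15175 + 17 \cdot 7 \left(-13\right) = -15175 + 17 \left(-91\right) = -15175 - 1547 = -16722$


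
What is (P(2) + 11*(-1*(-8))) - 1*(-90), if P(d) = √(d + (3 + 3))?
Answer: 178 + 2*√2 ≈ 180.83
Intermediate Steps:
P(d) = √(6 + d) (P(d) = √(d + 6) = √(6 + d))
(P(2) + 11*(-1*(-8))) - 1*(-90) = (√(6 + 2) + 11*(-1*(-8))) - 1*(-90) = (√8 + 11*8) + 90 = (2*√2 + 88) + 90 = (88 + 2*√2) + 90 = 178 + 2*√2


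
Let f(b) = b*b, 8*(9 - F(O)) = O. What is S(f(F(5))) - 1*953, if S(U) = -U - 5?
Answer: -65801/64 ≈ -1028.1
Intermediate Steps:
F(O) = 9 - O/8
f(b) = b²
S(U) = -5 - U
S(f(F(5))) - 1*953 = (-5 - (9 - ⅛*5)²) - 1*953 = (-5 - (9 - 5/8)²) - 953 = (-5 - (67/8)²) - 953 = (-5 - 1*4489/64) - 953 = (-5 - 4489/64) - 953 = -4809/64 - 953 = -65801/64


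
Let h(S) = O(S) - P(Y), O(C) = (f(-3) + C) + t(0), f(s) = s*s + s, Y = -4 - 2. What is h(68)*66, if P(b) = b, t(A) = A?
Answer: 5280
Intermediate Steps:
Y = -6
f(s) = s + s**2 (f(s) = s**2 + s = s + s**2)
O(C) = 6 + C (O(C) = (-3*(1 - 3) + C) + 0 = (-3*(-2) + C) + 0 = (6 + C) + 0 = 6 + C)
h(S) = 12 + S (h(S) = (6 + S) - 1*(-6) = (6 + S) + 6 = 12 + S)
h(68)*66 = (12 + 68)*66 = 80*66 = 5280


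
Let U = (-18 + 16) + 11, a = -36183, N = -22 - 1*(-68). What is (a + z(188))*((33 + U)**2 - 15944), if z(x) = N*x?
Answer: 390446300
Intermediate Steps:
N = 46 (N = -22 + 68 = 46)
U = 9 (U = -2 + 11 = 9)
z(x) = 46*x
(a + z(188))*((33 + U)**2 - 15944) = (-36183 + 46*188)*((33 + 9)**2 - 15944) = (-36183 + 8648)*(42**2 - 15944) = -27535*(1764 - 15944) = -27535*(-14180) = 390446300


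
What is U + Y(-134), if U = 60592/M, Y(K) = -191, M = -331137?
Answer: -63307759/331137 ≈ -191.18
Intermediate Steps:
U = -60592/331137 (U = 60592/(-331137) = 60592*(-1/331137) = -60592/331137 ≈ -0.18298)
U + Y(-134) = -60592/331137 - 191 = -63307759/331137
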